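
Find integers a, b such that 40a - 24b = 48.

Step 1: Check solvability.
gcd(40, 24) = 8
Since 8 divides 48, solutions exist.

Step 2: Apply extended Euclidean algorithm to find gcd.
We find integers such that 40*x0 + 24*y0 = 8

Step 3: Scale the particular solution.
Multiply by 48/8 = 6:
a = -6, b = -12

Step 4: Verify.
40*(-6) - 24*(-12) = 48 = 48 ✓

a = -6, b = -12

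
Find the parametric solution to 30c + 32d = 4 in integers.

Step 1: Compute gcd(30, 32) = 2.
Since 2 divides 4, solutions exist.

Step 2: Find a particular solution using extended Euclidean algorithm.
We get c₀ = -2, d₀ = 2.
Check: 30*-2 + 32*2 = 4 = 4 ✓

Step 3: Write the general solution.
c = -2 + (32/2)t = -2 + 16t
d = 2 - (30/2)t = 2 - 15t
for any integer t.

c = -2 + 16t, d = 2 - 15t for integer t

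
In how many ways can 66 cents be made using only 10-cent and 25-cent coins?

We need non-negative integers (x, y) with 10x + 25y = 66.
For each x from 0 to 6, check if (66 - 10x) is a non-negative multiple of 25.
Solutions (x, y): none
Count: 0

0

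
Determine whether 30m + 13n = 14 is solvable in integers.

Step 1: Compute gcd(30, 13).
gcd(30, 13) = 1

Step 2: Check divisibility.
Does 1 divide 14? 14 = 1 x 14, so yes.

By the theorem on linear Diophantine equations, 30m + 13n = 14 has integer solutions if and only if gcd(30, 13) divides 14. Since 1 | 14, solutions exist.

Yes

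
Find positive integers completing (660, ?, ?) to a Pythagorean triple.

We need the other leg and hypotenuse such that 660² + x² = c².
Take x = 1377, c = 1527: 660² + 1377² = 435600 + 1896129 = 2331729 = 1527² ✓
Triple: (1377, 660, 1527)

(1377, 660, 1527)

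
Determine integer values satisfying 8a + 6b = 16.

Step 1: Check solvability.
gcd(8, 6) = 2
Since 2 divides 16, solutions exist.

Step 2: Apply extended Euclidean algorithm to find gcd.
We find integers such that 8*x0 + 6*y0 = 2

Step 3: Scale the particular solution.
Multiply by 16/2 = 8:
a = 8, b = -8

Step 4: Verify.
8*(8) + 6*(-8) = 16 = 16 ✓

a = 8, b = -8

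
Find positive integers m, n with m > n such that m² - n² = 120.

Factor: m² - n² = (m+n)(m-n) = 120.
We need two factors of 120 with the same parity.
Use m+n = 60 and m-n = 2 (product 60·2 = 120).
Adding: 2m = 62, so m = 31.
Subtracting: 2n = 58, so n = 29.
Check: 31² - 29² = 961 - 841 = 120 ✓

m = 31, n = 29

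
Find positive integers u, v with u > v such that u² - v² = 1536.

Factor: u² - v² = (u+v)(u-v) = 1536.
We need two factors of 1536 with the same parity.
Use u+v = 768 and u-v = 2 (product 768·2 = 1536).
Adding: 2u = 770, so u = 385.
Subtracting: 2v = 766, so v = 383.
Check: 385² - 383² = 148225 - 146689 = 1536 ✓

u = 385, v = 383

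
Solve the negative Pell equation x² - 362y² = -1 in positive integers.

We need x² = 362y² - 1. Try successive y:
y = 1: x² = 362·1² - 1 = 361 = 19² ✓
Check: 19² - 362·1² = 361 - 362 = -1 ✓

x = 19, y = 1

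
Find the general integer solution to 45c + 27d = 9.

Step 1: Compute gcd(45, 27) = 9.
Since 9 divides 9, solutions exist.

Step 2: Find a particular solution using extended Euclidean algorithm.
We get c₀ = -1, d₀ = 2.
Check: 45*-1 + 27*2 = 9 = 9 ✓

Step 3: Write the general solution.
c = -1 + (27/9)t = -1 + 3t
d = 2 - (45/9)t = 2 - 5t
for any integer t.

c = -1 + 3t, d = 2 - 5t for integer t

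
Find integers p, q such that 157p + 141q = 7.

Step 1: Check solvability.
gcd(157, 141) = 1
Since 1 divides 7, solutions exist.

Step 2: Apply extended Euclidean algorithm to find gcd.
We find integers such that 157*x0 + 141*y0 = 1

Step 3: Scale the particular solution.
Multiply by 7/1 = 7:
p = -308, q = 343

Step 4: Verify.
157*(-308) + 141*(343) = 7 = 7 ✓

p = -308, q = 343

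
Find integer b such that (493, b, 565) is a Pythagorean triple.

b² = c² - a² = 565² - 493² = 319225 - 243049 = 76176
b = sqrt(76176) = 276

276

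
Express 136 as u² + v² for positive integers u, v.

We need to find integers u, v > 0 such that u² + v² = 136.
Trying u = 6: v² = 136 - 6² = 136 - 36 = 100
v = 10
Check: 6² + 10² = 36 + 100 = 136 ✓

136 = 6² + 10²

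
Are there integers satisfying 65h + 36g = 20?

Step 1: Compute gcd(65, 36).
gcd(65, 36) = 1

Step 2: Check divisibility.
Does 1 divide 20? 20 = 1 x 20, so yes.

By the theorem on linear Diophantine equations, 65h + 36g = 20 has integer solutions if and only if gcd(65, 36) divides 20. Since 1 | 20, solutions exist.

Yes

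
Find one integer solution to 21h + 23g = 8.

Step 1: Check solvability.
gcd(21, 23) = 1
Since 1 divides 8, solutions exist.

Step 2: Apply extended Euclidean algorithm to find gcd.
We find integers such that 21*x0 + 23*y0 = 1

Step 3: Scale the particular solution.
Multiply by 8/1 = 8:
h = 88, g = -80

Step 4: Verify.
21*(88) + 23*(-80) = 8 = 8 ✓

h = 88, g = -80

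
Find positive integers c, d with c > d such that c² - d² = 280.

Factor: c² - d² = (c+d)(c-d) = 280.
We need two factors of 280 with the same parity.
Use c+d = 140 and c-d = 2 (product 140·2 = 280).
Adding: 2c = 142, so c = 71.
Subtracting: 2d = 138, so d = 69.
Check: 71² - 69² = 5041 - 4761 = 280 ✓

c = 71, d = 69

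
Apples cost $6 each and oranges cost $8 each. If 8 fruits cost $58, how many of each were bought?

Let a = apples, o = oranges.
a + o = 8
6a + 8o = 58
Substitute o = 8 - a:
6a + 8(8 - a) = 58
(6 - 8)a = 58 - 64
-2a = -6
a = 3, o = 8 - 3 = 5

Apples: 3, Oranges: 5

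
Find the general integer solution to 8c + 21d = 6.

Step 1: Compute gcd(8, 21) = 1.
Since 1 divides 6, solutions exist.

Step 2: Find a particular solution using extended Euclidean algorithm.
We get c₀ = 48, d₀ = -18.
Check: 8*48 + 21*-18 = 6 = 6 ✓

Step 3: Write the general solution.
c = 48 + (21/1)t = 48 + 21t
d = -18 - (8/1)t = -18 - 8t
for any integer t.

c = 48 + 21t, d = -18 - 8t for integer t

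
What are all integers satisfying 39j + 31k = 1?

Step 1: Compute gcd(39, 31) = 1.
Since 1 divides 1, solutions exist.

Step 2: Find a particular solution using extended Euclidean algorithm.
We get j₀ = 4, k₀ = -5.
Check: 39*4 + 31*-5 = 1 = 1 ✓

Step 3: Write the general solution.
j = 4 + (31/1)t = 4 + 31t
k = -5 - (39/1)t = -5 - 39t
for any integer t.

j = 4 + 31t, k = -5 - 39t for integer t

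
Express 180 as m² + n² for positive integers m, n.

We need to find integers m, n > 0 such that m² + n² = 180.
Trying m = 6: n² = 180 - 6² = 180 - 36 = 144
n = 12
Check: 6² + 12² = 36 + 144 = 180 ✓

180 = 6² + 12²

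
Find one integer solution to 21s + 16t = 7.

Step 1: Check solvability.
gcd(21, 16) = 1
Since 1 divides 7, solutions exist.

Step 2: Apply extended Euclidean algorithm to find gcd.
We find integers such that 21*x0 + 16*y0 = 1

Step 3: Scale the particular solution.
Multiply by 7/1 = 7:
s = -21, t = 28

Step 4: Verify.
21*(-21) + 16*(28) = 7 = 7 ✓

s = -21, t = 28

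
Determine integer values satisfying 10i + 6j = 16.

Step 1: Check solvability.
gcd(10, 6) = 2
Since 2 divides 16, solutions exist.

Step 2: Apply extended Euclidean algorithm to find gcd.
We find integers such that 10*x0 + 6*y0 = 2

Step 3: Scale the particular solution.
Multiply by 16/2 = 8:
i = -8, j = 16

Step 4: Verify.
10*(-8) + 6*(16) = 16 = 16 ✓

i = -8, j = 16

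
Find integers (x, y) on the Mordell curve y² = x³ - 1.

Try small integer x values and check whether x³ - 1 is a perfect square.
x = 1: x³ - 1 = 1³ - 1 = 1 - 1 = 0
Is 0 a perfect square? 0² = 0 ✓
So (x, y) = (1, 0) is a solution.

x = 1, y = 0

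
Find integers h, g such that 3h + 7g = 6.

Step 1: Check solvability.
gcd(3, 7) = 1
Since 1 divides 6, solutions exist.

Step 2: Apply extended Euclidean algorithm to find gcd.
We find integers such that 3*x0 + 7*y0 = 1

Step 3: Scale the particular solution.
Multiply by 6/1 = 6:
h = -12, g = 6

Step 4: Verify.
3*(-12) + 7*(6) = 6 = 6 ✓

h = -12, g = 6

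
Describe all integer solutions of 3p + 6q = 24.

Step 1: Compute gcd(3, 6) = 3.
Since 3 divides 24, solutions exist.

Step 2: Find a particular solution using extended Euclidean algorithm.
We get p₀ = 8, q₀ = 0.
Check: 3*8 + 6*0 = 24 = 24 ✓

Step 3: Write the general solution.
p = 8 + (6/3)t = 8 + 2t
q = 0 - (3/3)t = 0 - 1t
for any integer t.

p = 8 + 2t, q = 0 - 1t for integer t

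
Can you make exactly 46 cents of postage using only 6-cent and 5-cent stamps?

We need non-negative x, y with 6x + 5y = 46.
gcd(6, 5) = 1 divides 46, so integer solutions exist.
Search for a non-negative one: x = 1 gives 5y = 46 - 6 = 40, so y = 8.
Check: 6·1 + 5·8 = 46 ✓

Yes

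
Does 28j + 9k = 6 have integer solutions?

Step 1: Compute gcd(28, 9).
gcd(28, 9) = 1

Step 2: Check divisibility.
Does 1 divide 6? 6 = 1 x 6, so yes.

By the theorem on linear Diophantine equations, 28j + 9k = 6 has integer solutions if and only if gcd(28, 9) divides 6. Since 1 | 6, solutions exist.

Yes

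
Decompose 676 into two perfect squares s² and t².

We need to find integers s, t > 0 such that s² + t² = 676.
Trying s = 10: t² = 676 - 10² = 676 - 100 = 576
t = 24
Check: 10² + 24² = 100 + 576 = 676 ✓

676 = 10² + 24²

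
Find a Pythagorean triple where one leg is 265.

We need the other leg and hypotenuse such that 265² + x² = c².
Take x = 1392, c = 1417: 265² + 1392² = 70225 + 1937664 = 2007889 = 1417² ✓
Triple: (265, 1392, 1417)

(265, 1392, 1417)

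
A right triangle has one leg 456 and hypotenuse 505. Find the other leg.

a² = c² - b² = 255025 - 207936 = 47089
a = 217

217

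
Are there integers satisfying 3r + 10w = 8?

Step 1: Compute gcd(3, 10).
gcd(3, 10) = 1

Step 2: Check divisibility.
Does 1 divide 8? 8 = 1 x 8, so yes.

By the theorem on linear Diophantine equations, 3r + 10w = 8 has integer solutions if and only if gcd(3, 10) divides 8. Since 1 | 8, solutions exist.

Yes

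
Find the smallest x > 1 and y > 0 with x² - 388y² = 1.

We seek the smallest positive integers (x, y) with x² - 388y² = 1, i.e., x² = 388y² + 1.
Try successive y values:
y = 1: x² = 388·1² + 1 = 389, not a perfect square
y = 2: x² = 388·2² + 1 = 1553, not a perfect square
y = 3: x² = 388·3² + 1 = 3493, not a perfect square
... continuing the search (or via continued fractions) ...
y = 3188676: x² = 388·3188676² + 1 = 3945049997594689, x = 62809633 ✓

Verify: 62809633² - 388·3188676² = 3945049997594689 - 3945049997594688 = 1 ✓

x = 62809633, y = 3188676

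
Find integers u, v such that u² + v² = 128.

We need to find integers u, v > 0 such that u² + v² = 128.
Trying u = 8: v² = 128 - 8² = 128 - 64 = 64
v = 8
Check: 8² + 8² = 64 + 64 = 128 ✓

128 = 8² + 8²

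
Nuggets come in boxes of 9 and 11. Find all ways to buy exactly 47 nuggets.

We need non-negative integers (x, y) with 9x + 11y = 47.
For each x in 0..5, check if 47 - 9x is a non-negative multiple of 11.
x = 4: 11y = 11, y = 1 ✓

(4 boxes of 9, 1 boxes of 11)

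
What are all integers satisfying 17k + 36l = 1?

Step 1: Compute gcd(17, 36) = 1.
Since 1 divides 1, solutions exist.

Step 2: Find a particular solution using extended Euclidean algorithm.
We get k₀ = 17, l₀ = -8.
Check: 17*17 + 36*-8 = 1 = 1 ✓

Step 3: Write the general solution.
k = 17 + (36/1)t = 17 + 36t
l = -8 - (17/1)t = -8 - 17t
for any integer t.

k = 17 + 36t, l = -8 - 17t for integer t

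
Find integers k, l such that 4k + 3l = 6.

Step 1: Check solvability.
gcd(4, 3) = 1
Since 1 divides 6, solutions exist.

Step 2: Apply extended Euclidean algorithm to find gcd.
We find integers such that 4*x0 + 3*y0 = 1

Step 3: Scale the particular solution.
Multiply by 6/1 = 6:
k = 6, l = -6

Step 4: Verify.
4*(6) + 3*(-6) = 6 = 6 ✓

k = 6, l = -6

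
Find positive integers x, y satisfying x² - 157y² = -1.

We need x² = 157y² - 1. Try successive y:
y = 1: x² = 157·1² - 1 = 156, not a perfect square
y = 2: x² = 157·2² - 1 = 627, not a perfect square
y = 3: x² = 157·3² - 1 = 1412, not a perfect square
...
y = 385645: x² = 157·385645² - 1 = 23349364365924 = 4832118² ✓
Check: 4832118² - 157·385645² = 23349364365924 - 23349364365925 = -1 ✓

x = 4832118, y = 385645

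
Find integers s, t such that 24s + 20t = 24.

Step 1: Check solvability.
gcd(24, 20) = 4
Since 4 divides 24, solutions exist.

Step 2: Apply extended Euclidean algorithm to find gcd.
We find integers such that 24*x0 + 20*y0 = 4

Step 3: Scale the particular solution.
Multiply by 24/4 = 6:
s = 6, t = -6

Step 4: Verify.
24*(6) + 20*(-6) = 24 = 24 ✓

s = 6, t = -6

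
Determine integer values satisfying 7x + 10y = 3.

Step 1: Check solvability.
gcd(7, 10) = 1
Since 1 divides 3, solutions exist.

Step 2: Apply extended Euclidean algorithm to find gcd.
We find integers such that 7*x0 + 10*y0 = 1

Step 3: Scale the particular solution.
Multiply by 3/1 = 3:
x = 9, y = -6

Step 4: Verify.
7*(9) + 10*(-6) = 3 = 3 ✓

x = 9, y = -6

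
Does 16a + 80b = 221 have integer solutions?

Step 1: Compute gcd(16, 80).
gcd(16, 80) = 16

Step 2: Check divisibility.
Does 16 divide 221? 221 = 16 x 13 + 13, so no.

By the theorem on linear Diophantine equations, 16a + 80b = 221 has integer solutions if and only if gcd(16, 80) divides 221. Since 16 does not divide 221, no solutions exist.

No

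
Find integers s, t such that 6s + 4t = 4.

Step 1: Check solvability.
gcd(6, 4) = 2
Since 2 divides 4, solutions exist.

Step 2: Apply extended Euclidean algorithm to find gcd.
We find integers such that 6*x0 + 4*y0 = 2

Step 3: Scale the particular solution.
Multiply by 4/2 = 2:
s = 2, t = -2

Step 4: Verify.
6*(2) + 4*(-2) = 4 = 4 ✓

s = 2, t = -2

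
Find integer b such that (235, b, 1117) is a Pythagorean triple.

b² = c² - a² = 1117² - 235² = 1247689 - 55225 = 1192464
b = sqrt(1192464) = 1092

1092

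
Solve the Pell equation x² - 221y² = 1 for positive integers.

We seek the smallest positive integers (x, y) with x² - 221y² = 1, i.e., x² = 221y² + 1.
Try successive y values:
y = 1: x² = 221·1² + 1 = 222, not a perfect square
y = 2: x² = 221·2² + 1 = 885, not a perfect square
y = 3: x² = 221·3² + 1 = 1990, not a perfect square
... continuing the search (or via continued fractions) ...
y = 112: x² = 221·112² + 1 = 2772225, x = 1665 ✓

Verify: 1665² - 221·112² = 2772225 - 2772224 = 1 ✓

x = 1665, y = 112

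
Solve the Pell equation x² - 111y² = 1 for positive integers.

We seek the smallest positive integers (x, y) with x² - 111y² = 1, i.e., x² = 111y² + 1.
Try successive y values:
y = 1: x² = 111·1² + 1 = 112, not a perfect square
y = 2: x² = 111·2² + 1 = 445, not a perfect square
y = 3: x² = 111·3² + 1 = 1000, not a perfect square
... continuing the search (or via continued fractions) ...
y = 28: x² = 111·28² + 1 = 87025, x = 295 ✓

Verify: 295² - 111·28² = 87025 - 87024 = 1 ✓

x = 295, y = 28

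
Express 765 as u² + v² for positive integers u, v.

We need to find integers u, v > 0 such that u² + v² = 765.
Trying u = 6: v² = 765 - 6² = 765 - 36 = 729
v = 27
Check: 6² + 27² = 36 + 729 = 765 ✓

765 = 6² + 27²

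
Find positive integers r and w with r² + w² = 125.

We need to find integers r, w > 0 such that r² + w² = 125.
Trying r = 2: w² = 125 - 2² = 125 - 4 = 121
w = 11
Check: 2² + 11² = 4 + 121 = 125 ✓

125 = 2² + 11²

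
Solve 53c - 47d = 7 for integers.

Step 1: Check solvability.
gcd(53, 47) = 1
Since 1 divides 7, solutions exist.

Step 2: Apply extended Euclidean algorithm to find gcd.
We find integers such that 53*x0 + 47*y0 = 1

Step 3: Scale the particular solution.
Multiply by 7/1 = 7:
c = 56, d = 63

Step 4: Verify.
53*(56) - 47*(63) = 7 = 7 ✓

c = 56, d = 63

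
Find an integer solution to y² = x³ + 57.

Try small integer x values and check whether x³ + 57 is a perfect square.
x = 4: x³ + 57 = 4³ + 57 = 64 + 57 = 121
Is 121 a perfect square? 11² = 121 ✓
So (x, y) = (4, -11) is a solution.

x = 4, y = -11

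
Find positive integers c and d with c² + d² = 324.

No pair of positive integers c, d satisfies c² + d² = 324.

No solution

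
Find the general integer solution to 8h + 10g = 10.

Step 1: Compute gcd(8, 10) = 2.
Since 2 divides 10, solutions exist.

Step 2: Find a particular solution using extended Euclidean algorithm.
We get h₀ = -5, g₀ = 5.
Check: 8*-5 + 10*5 = 10 = 10 ✓

Step 3: Write the general solution.
h = -5 + (10/2)t = -5 + 5t
g = 5 - (8/2)t = 5 - 4t
for any integer t.

h = -5 + 5t, g = 5 - 4t for integer t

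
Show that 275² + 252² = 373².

Compute a² + b²:
275² + 252² = 75625 + 63504 = 139129
Compute c²:
373² = 139129
Since 139129 = 139129, it is a Pythagorean triple.

Yes, it is a Pythagorean triple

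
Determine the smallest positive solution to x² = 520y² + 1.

We seek the smallest positive integers (x, y) with x² - 520y² = 1, i.e., x² = 520y² + 1.
Try successive y values:
y = 1: x² = 520·1² + 1 = 521, not a perfect square
y = 2: x² = 520·2² + 1 = 2081, not a perfect square
y = 3: x² = 520·3² + 1 = 4681, not a perfect square
... continuing the search (or via continued fractions) ...
y = 285: x² = 520·285² + 1 = 42237001, x = 6499 ✓

Verify: 6499² - 520·285² = 42237001 - 42237000 = 1 ✓

x = 6499, y = 285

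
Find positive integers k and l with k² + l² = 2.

We need to find integers k, l > 0 such that k² + l² = 2.
Trying k = 1: l² = 2 - 1² = 2 - 1 = 1
l = 1
Check: 1² + 1² = 1 + 1 = 2 ✓

2 = 1² + 1²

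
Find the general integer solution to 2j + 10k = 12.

Step 1: Compute gcd(2, 10) = 2.
Since 2 divides 12, solutions exist.

Step 2: Find a particular solution using extended Euclidean algorithm.
We get j₀ = 6, k₀ = 0.
Check: 2*6 + 10*0 = 12 = 12 ✓

Step 3: Write the general solution.
j = 6 + (10/2)t = 6 + 5t
k = 0 - (2/2)t = 0 - 1t
for any integer t.

j = 6 + 5t, k = 0 - 1t for integer t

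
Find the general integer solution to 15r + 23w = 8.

Step 1: Compute gcd(15, 23) = 1.
Since 1 divides 8, solutions exist.

Step 2: Find a particular solution using extended Euclidean algorithm.
We get r₀ = -24, w₀ = 16.
Check: 15*-24 + 23*16 = 8 = 8 ✓

Step 3: Write the general solution.
r = -24 + (23/1)t = -24 + 23t
w = 16 - (15/1)t = 16 - 15t
for any integer t.

r = -24 + 23t, w = 16 - 15t for integer t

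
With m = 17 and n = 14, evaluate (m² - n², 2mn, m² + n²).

a = m² - n² = 289 - 196 = 93
b = 2mn = 2·17·14 = 476
c = m² + n² = 289 + 196 = 485
Verify: 93² + 476² = 8649 + 226576 = 235225 = 485² ✓

(93, 476, 485)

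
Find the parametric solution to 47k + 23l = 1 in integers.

Step 1: Compute gcd(47, 23) = 1.
Since 1 divides 1, solutions exist.

Step 2: Find a particular solution using extended Euclidean algorithm.
We get k₀ = 1, l₀ = -2.
Check: 47*1 + 23*-2 = 1 = 1 ✓

Step 3: Write the general solution.
k = 1 + (23/1)t = 1 + 23t
l = -2 - (47/1)t = -2 - 47t
for any integer t.

k = 1 + 23t, l = -2 - 47t for integer t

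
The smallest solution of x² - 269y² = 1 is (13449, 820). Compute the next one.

Solutions to x² - Dy² = 1 are generated by powers of (x₀ + y₀√D).
The next solution satisfies x₁ + y₁√269 = (x₀ + y₀√269)², giving:
x₁ = x₀² + 269y₀² = 13449² + 269·820² = 180875601 + 180875600 = 361751201
y₁ = 2x₀y₀ = 2·13449·820 = 22056360

Verify: 361751201² - 269·22056360² = 130863931424942401 - 130863931424942400 = 1 ✓

x = 361751201, y = 22056360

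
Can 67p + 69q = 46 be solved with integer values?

Step 1: Compute gcd(67, 69).
gcd(67, 69) = 1

Step 2: Check divisibility.
Does 1 divide 46? 46 = 1 x 46, so yes.

By the theorem on linear Diophantine equations, 67p + 69q = 46 has integer solutions if and only if gcd(67, 69) divides 46. Since 1 | 46, solutions exist.

Yes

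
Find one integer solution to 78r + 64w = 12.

Step 1: Check solvability.
gcd(78, 64) = 2
Since 2 divides 12, solutions exist.

Step 2: Apply extended Euclidean algorithm to find gcd.
We find integers such that 78*x0 + 64*y0 = 2

Step 3: Scale the particular solution.
Multiply by 12/2 = 6:
r = -54, w = 66

Step 4: Verify.
78*(-54) + 64*(66) = 12 = 12 ✓

r = -54, w = 66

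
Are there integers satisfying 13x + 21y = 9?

Step 1: Compute gcd(13, 21).
gcd(13, 21) = 1

Step 2: Check divisibility.
Does 1 divide 9? 9 = 1 x 9, so yes.

By the theorem on linear Diophantine equations, 13x + 21y = 9 has integer solutions if and only if gcd(13, 21) divides 9. Since 1 | 9, solutions exist.

Yes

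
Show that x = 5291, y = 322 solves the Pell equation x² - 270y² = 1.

Compute x² = 5291² = 27994681
Compute 270y² = 270·322² = 270·103684 = 27994680
x² - 270y² = 27994681 - 27994680 = 1
Since this equals 1, (5291, 322) is a solution.

Yes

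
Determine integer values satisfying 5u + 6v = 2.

Step 1: Check solvability.
gcd(5, 6) = 1
Since 1 divides 2, solutions exist.

Step 2: Apply extended Euclidean algorithm to find gcd.
We find integers such that 5*x0 + 6*y0 = 1

Step 3: Scale the particular solution.
Multiply by 2/1 = 2:
u = -2, v = 2

Step 4: Verify.
5*(-2) + 6*(2) = 2 = 2 ✓

u = -2, v = 2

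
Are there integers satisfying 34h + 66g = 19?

Step 1: Compute gcd(34, 66).
gcd(34, 66) = 2

Step 2: Check divisibility.
Does 2 divide 19? 19 = 2 x 9 + 1, so no.

By the theorem on linear Diophantine equations, 34h + 66g = 19 has integer solutions if and only if gcd(34, 66) divides 19. Since 2 does not divide 19, no solutions exist.

No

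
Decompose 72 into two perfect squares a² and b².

We need to find integers a, b > 0 such that a² + b² = 72.
Trying a = 6: b² = 72 - 6² = 72 - 36 = 36
b = 6
Check: 6² + 6² = 36 + 36 = 72 ✓

72 = 6² + 6²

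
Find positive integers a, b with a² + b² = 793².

We need a² + b² = 793² = 628849.
Trying: 775² + 168² = 600625 + 28224 = 628849 ✓

(775, 168, 793)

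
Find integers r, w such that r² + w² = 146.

We need to find integers r, w > 0 such that r² + w² = 146.
Trying r = 5: w² = 146 - 5² = 146 - 25 = 121
w = 11
Check: 5² + 11² = 25 + 121 = 146 ✓

146 = 5² + 11²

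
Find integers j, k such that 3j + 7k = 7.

Step 1: Check solvability.
gcd(3, 7) = 1
Since 1 divides 7, solutions exist.

Step 2: Apply extended Euclidean algorithm to find gcd.
We find integers such that 3*x0 + 7*y0 = 1

Step 3: Scale the particular solution.
Multiply by 7/1 = 7:
j = -14, k = 7

Step 4: Verify.
3*(-14) + 7*(7) = 7 = 7 ✓

j = -14, k = 7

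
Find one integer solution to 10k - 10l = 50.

Step 1: Check solvability.
gcd(10, 10) = 10
Since 10 divides 50, solutions exist.

Step 2: Apply extended Euclidean algorithm to find gcd.
We find integers such that 10*x0 + 10*y0 = 10

Step 3: Scale the particular solution.
Multiply by 50/10 = 5:
k = 0, l = -5

Step 4: Verify.
10*(0) - 10*(-5) = 50 = 50 ✓

k = 0, l = -5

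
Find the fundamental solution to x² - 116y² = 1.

We seek the smallest positive integers (x, y) with x² - 116y² = 1, i.e., x² = 116y² + 1.
Try successive y values:
y = 1: x² = 116·1² + 1 = 117, not a perfect square
y = 2: x² = 116·2² + 1 = 465, not a perfect square
y = 3: x² = 116·3² + 1 = 1045, not a perfect square
... continuing the search (or via continued fractions) ...
y = 910: x² = 116·910² + 1 = 96059601, x = 9801 ✓

Verify: 9801² - 116·910² = 96059601 - 96059600 = 1 ✓

x = 9801, y = 910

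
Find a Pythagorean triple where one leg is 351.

We need the other leg and hypotenuse such that 351² + x² = c².
Take x = 280, c = 449: 351² + 280² = 123201 + 78400 = 201601 = 449² ✓
Triple: (351, 280, 449)

(351, 280, 449)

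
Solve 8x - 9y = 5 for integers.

Step 1: Check solvability.
gcd(8, 9) = 1
Since 1 divides 5, solutions exist.

Step 2: Apply extended Euclidean algorithm to find gcd.
We find integers such that 8*x0 + 9*y0 = 1

Step 3: Scale the particular solution.
Multiply by 5/1 = 5:
x = -5, y = -5

Step 4: Verify.
8*(-5) - 9*(-5) = 5 = 5 ✓

x = -5, y = -5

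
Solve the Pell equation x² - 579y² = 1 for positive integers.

We seek the smallest positive integers (x, y) with x² - 579y² = 1, i.e., x² = 579y² + 1.
Try successive y values:
y = 1: x² = 579·1² + 1 = 580, not a perfect square
y = 2: x² = 579·2² + 1 = 2317, not a perfect square
y = 3: x² = 579·3² + 1 = 5212, not a perfect square
... continuing the search (or via continued fractions) ...
y = 16: x² = 579·16² + 1 = 148225, x = 385 ✓

Verify: 385² - 579·16² = 148225 - 148224 = 1 ✓

x = 385, y = 16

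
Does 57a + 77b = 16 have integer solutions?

Step 1: Compute gcd(57, 77).
gcd(57, 77) = 1

Step 2: Check divisibility.
Does 1 divide 16? 16 = 1 x 16, so yes.

By the theorem on linear Diophantine equations, 57a + 77b = 16 has integer solutions if and only if gcd(57, 77) divides 16. Since 1 | 16, solutions exist.

Yes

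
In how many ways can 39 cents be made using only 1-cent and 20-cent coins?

We need non-negative integers (x, y) with 1x + 20y = 39.
For each x from 0 to 39, check if (39 - 1x) is a non-negative multiple of 20.
Solutions (x, y): (19,1), (39,0)
Count: 2

2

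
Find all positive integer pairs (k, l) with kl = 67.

The positive divisors of 67 are: 1, 67.
Each divisor d gives the pair (d, 67/d):
(1, 67), (67, 1)

(1, 67), (67, 1)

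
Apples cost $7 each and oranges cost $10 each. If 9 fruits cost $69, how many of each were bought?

Let a = apples, o = oranges.
a + o = 9
7a + 10o = 69
Substitute o = 9 - a:
7a + 10(9 - a) = 69
(7 - 10)a = 69 - 90
-3a = -21
a = 7, o = 9 - 7 = 2

Apples: 7, Oranges: 2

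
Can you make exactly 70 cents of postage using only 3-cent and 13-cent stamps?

We need non-negative x, y with 3x + 13y = 70.
gcd(3, 13) = 1 divides 70, so integer solutions exist.
Search for a non-negative one: x = 6 gives 13y = 70 - 18 = 52, so y = 4.
Check: 3·6 + 13·4 = 70 ✓

Yes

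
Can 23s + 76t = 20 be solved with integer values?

Step 1: Compute gcd(23, 76).
gcd(23, 76) = 1

Step 2: Check divisibility.
Does 1 divide 20? 20 = 1 x 20, so yes.

By the theorem on linear Diophantine equations, 23s + 76t = 20 has integer solutions if and only if gcd(23, 76) divides 20. Since 1 | 20, solutions exist.

Yes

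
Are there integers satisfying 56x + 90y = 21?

Step 1: Compute gcd(56, 90).
gcd(56, 90) = 2

Step 2: Check divisibility.
Does 2 divide 21? 21 = 2 x 10 + 1, so no.

By the theorem on linear Diophantine equations, 56x + 90y = 21 has integer solutions if and only if gcd(56, 90) divides 21. Since 2 does not divide 21, no solutions exist.

No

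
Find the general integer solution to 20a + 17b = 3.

Step 1: Compute gcd(20, 17) = 1.
Since 1 divides 3, solutions exist.

Step 2: Find a particular solution using extended Euclidean algorithm.
We get a₀ = 18, b₀ = -21.
Check: 20*18 + 17*-21 = 3 = 3 ✓

Step 3: Write the general solution.
a = 18 + (17/1)t = 18 + 17t
b = -21 - (20/1)t = -21 - 20t
for any integer t.

a = 18 + 17t, b = -21 - 20t for integer t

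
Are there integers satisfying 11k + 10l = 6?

Step 1: Compute gcd(11, 10).
gcd(11, 10) = 1

Step 2: Check divisibility.
Does 1 divide 6? 6 = 1 x 6, so yes.

By the theorem on linear Diophantine equations, 11k + 10l = 6 has integer solutions if and only if gcd(11, 10) divides 6. Since 1 | 6, solutions exist.

Yes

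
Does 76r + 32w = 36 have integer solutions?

Step 1: Compute gcd(76, 32).
gcd(76, 32) = 4

Step 2: Check divisibility.
Does 4 divide 36? 36 = 4 x 9, so yes.

By the theorem on linear Diophantine equations, 76r + 32w = 36 has integer solutions if and only if gcd(76, 32) divides 36. Since 4 | 36, solutions exist.

Yes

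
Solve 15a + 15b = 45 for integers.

Step 1: Check solvability.
gcd(15, 15) = 15
Since 15 divides 45, solutions exist.

Step 2: Apply extended Euclidean algorithm to find gcd.
We find integers such that 15*x0 + 15*y0 = 15

Step 3: Scale the particular solution.
Multiply by 45/15 = 3:
a = 0, b = 3

Step 4: Verify.
15*(0) + 15*(3) = 45 = 45 ✓

a = 0, b = 3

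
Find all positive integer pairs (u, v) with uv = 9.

The positive divisors of 9 are: 1, 3, 9.
Each divisor d gives the pair (d, 9/d):
(1, 9), (3, 3), (9, 1)

(1, 9), (3, 3), (9, 1)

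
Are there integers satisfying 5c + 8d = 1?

Step 1: Compute gcd(5, 8).
gcd(5, 8) = 1

Step 2: Check divisibility.
Does 1 divide 1? 1 = 1 x 1, so yes.

By the theorem on linear Diophantine equations, 5c + 8d = 1 has integer solutions if and only if gcd(5, 8) divides 1. Since 1 | 1, solutions exist.

Yes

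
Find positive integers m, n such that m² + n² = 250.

Search for m with 250 - m² a perfect square.
m = 5: 250 - 5² = 250 - 25 = 225 = 15² ✓
So m = 5, n = 15.

m = 5, n = 15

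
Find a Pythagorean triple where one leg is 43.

We need the other leg and hypotenuse such that 43² + x² = c².
Take x = 924, c = 925: 43² + 924² = 1849 + 853776 = 855625 = 925² ✓
Triple: (43, 924, 925)

(43, 924, 925)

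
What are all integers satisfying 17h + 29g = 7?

Step 1: Compute gcd(17, 29) = 1.
Since 1 divides 7, solutions exist.

Step 2: Find a particular solution using extended Euclidean algorithm.
We get h₀ = 84, g₀ = -49.
Check: 17*84 + 29*-49 = 7 = 7 ✓

Step 3: Write the general solution.
h = 84 + (29/1)t = 84 + 29t
g = -49 - (17/1)t = -49 - 17t
for any integer t.

h = 84 + 29t, g = -49 - 17t for integer t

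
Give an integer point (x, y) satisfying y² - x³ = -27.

Try small integer x values and check whether x³ - 27 is a perfect square.
x = 3: x³ - 27 = 3³ - 27 = 27 - 27 = 0
Is 0 a perfect square? 0² = 0 ✓
So (x, y) = (3, 0) is a solution.

x = 3, y = 0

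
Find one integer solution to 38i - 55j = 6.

Step 1: Check solvability.
gcd(38, 55) = 1
Since 1 divides 6, solutions exist.

Step 2: Apply extended Euclidean algorithm to find gcd.
We find integers such that 38*x0 + 55*y0 = 1

Step 3: Scale the particular solution.
Multiply by 6/1 = 6:
i = -78, j = -54

Step 4: Verify.
38*(-78) - 55*(-54) = 6 = 6 ✓

i = -78, j = -54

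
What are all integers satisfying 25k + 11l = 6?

Step 1: Compute gcd(25, 11) = 1.
Since 1 divides 6, solutions exist.

Step 2: Find a particular solution using extended Euclidean algorithm.
We get k₀ = 24, l₀ = -54.
Check: 25*24 + 11*-54 = 6 = 6 ✓

Step 3: Write the general solution.
k = 24 + (11/1)t = 24 + 11t
l = -54 - (25/1)t = -54 - 25t
for any integer t.

k = 24 + 11t, l = -54 - 25t for integer t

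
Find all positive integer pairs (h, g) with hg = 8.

The positive divisors of 8 are: 1, 2, 4, 8.
Each divisor d gives the pair (d, 8/d):
(1, 8), (2, 4), (4, 2), (8, 1)

(1, 8), (2, 4), (4, 2), (8, 1)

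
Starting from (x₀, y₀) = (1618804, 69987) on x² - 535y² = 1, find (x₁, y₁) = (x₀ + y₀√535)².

Solutions to x² - Dy² = 1 are generated by powers of (x₀ + y₀√D).
The next solution satisfies x₁ + y₁√535 = (x₀ + y₀√535)², giving:
x₁ = x₀² + 535y₀² = 1618804² + 535·69987² = 2620526390416 + 2620526390415 = 5241052780831
y₁ = 2x₀y₀ = 2·1618804·69987 = 226590471096

Verify: 5241052780831² - 535·226590471096² = 27468634251456358121050561 - 27468634251456358121050560 = 1 ✓

x = 5241052780831, y = 226590471096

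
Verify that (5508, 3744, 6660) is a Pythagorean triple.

Compute a² + b² = 5508² + 3744² = 30338064 + 14017536 = 44355600
Compute c² = 6660² = 44355600
Since 44355600 = 44355600, confirmed.

Yes, it is a Pythagorean triple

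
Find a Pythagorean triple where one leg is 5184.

We need the other leg and hypotenuse such that 5184² + x² = c².
Take x = 612, c = 5220: 5184² + 612² = 26873856 + 374544 = 27248400 = 5220² ✓
Triple: (612, 5184, 5220)

(612, 5184, 5220)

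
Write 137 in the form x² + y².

We need to find integers x, y > 0 such that x² + y² = 137.
Trying x = 4: y² = 137 - 4² = 137 - 16 = 121
y = 11
Check: 4² + 11² = 16 + 121 = 137 ✓

137 = 4² + 11²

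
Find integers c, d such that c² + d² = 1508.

We need to find integers c, d > 0 such that c² + d² = 1508.
Trying c = 8: d² = 1508 - 8² = 1508 - 64 = 1444
d = 38
Check: 8² + 38² = 64 + 1444 = 1508 ✓

1508 = 8² + 38²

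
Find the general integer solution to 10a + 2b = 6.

Step 1: Compute gcd(10, 2) = 2.
Since 2 divides 6, solutions exist.

Step 2: Find a particular solution using extended Euclidean algorithm.
We get a₀ = 0, b₀ = 3.
Check: 10*0 + 2*3 = 6 = 6 ✓

Step 3: Write the general solution.
a = 0 + (2/2)t = 0 + 1t
b = 3 - (10/2)t = 3 - 5t
for any integer t.

a = 0 + 1t, b = 3 - 5t for integer t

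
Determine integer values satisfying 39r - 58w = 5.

Step 1: Check solvability.
gcd(39, 58) = 1
Since 1 divides 5, solutions exist.

Step 2: Apply extended Euclidean algorithm to find gcd.
We find integers such that 39*x0 + 58*y0 = 1

Step 3: Scale the particular solution.
Multiply by 5/1 = 5:
r = 15, w = 10

Step 4: Verify.
39*(15) - 58*(10) = 5 = 5 ✓

r = 15, w = 10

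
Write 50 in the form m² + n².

We need to find integers m, n > 0 such that m² + n² = 50.
Trying m = 1: n² = 50 - 1² = 50 - 1 = 49
n = 7
Check: 1² + 7² = 1 + 49 = 50 ✓

50 = 1² + 7²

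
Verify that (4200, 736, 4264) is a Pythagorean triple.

Compute a² + b² = 4200² + 736² = 17640000 + 541696 = 18181696
Compute c² = 4264² = 18181696
Since 18181696 = 18181696, confirmed.

Yes, it is a Pythagorean triple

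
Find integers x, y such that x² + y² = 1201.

We need to find integers x, y > 0 such that x² + y² = 1201.
Trying x = 24: y² = 1201 - 24² = 1201 - 576 = 625
y = 25
Check: 24² + 25² = 576 + 625 = 1201 ✓

1201 = 24² + 25²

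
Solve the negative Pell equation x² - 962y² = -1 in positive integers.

We need x² = 962y² - 1. Try successive y:
y = 1: x² = 962·1² - 1 = 961 = 31² ✓
Check: 31² - 962·1² = 961 - 962 = -1 ✓

x = 31, y = 1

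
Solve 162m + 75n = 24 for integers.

Step 1: Check solvability.
gcd(162, 75) = 3
Since 3 divides 24, solutions exist.

Step 2: Apply extended Euclidean algorithm to find gcd.
We find integers such that 162*x0 + 75*y0 = 3

Step 3: Scale the particular solution.
Multiply by 24/3 = 8:
m = -48, n = 104

Step 4: Verify.
162*(-48) + 75*(104) = 24 = 24 ✓

m = -48, n = 104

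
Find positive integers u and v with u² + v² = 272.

We need to find integers u, v > 0 such that u² + v² = 272.
Trying u = 4: v² = 272 - 4² = 272 - 16 = 256
v = 16
Check: 4² + 16² = 16 + 256 = 272 ✓

272 = 4² + 16²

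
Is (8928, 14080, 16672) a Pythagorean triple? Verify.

Compute a² + b² = 8928² + 14080² = 79709184 + 198246400 = 277955584
Compute c² = 16672² = 277955584
Since 277955584 = 277955584, confirmed.

Yes, it is a Pythagorean triple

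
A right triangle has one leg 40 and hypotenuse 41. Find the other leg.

a² = c² - b² = 1681 - 1600 = 81
a = 9

9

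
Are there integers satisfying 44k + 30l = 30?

Step 1: Compute gcd(44, 30).
gcd(44, 30) = 2

Step 2: Check divisibility.
Does 2 divide 30? 30 = 2 x 15, so yes.

By the theorem on linear Diophantine equations, 44k + 30l = 30 has integer solutions if and only if gcd(44, 30) divides 30. Since 2 | 30, solutions exist.

Yes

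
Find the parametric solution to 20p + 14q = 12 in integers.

Step 1: Compute gcd(20, 14) = 2.
Since 2 divides 12, solutions exist.

Step 2: Find a particular solution using extended Euclidean algorithm.
We get p₀ = -12, q₀ = 18.
Check: 20*-12 + 14*18 = 12 = 12 ✓

Step 3: Write the general solution.
p = -12 + (14/2)t = -12 + 7t
q = 18 - (20/2)t = 18 - 10t
for any integer t.

p = -12 + 7t, q = 18 - 10t for integer t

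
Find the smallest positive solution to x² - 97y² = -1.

We need x² = 97y² - 1. Try successive y:
y = 1: x² = 97·1² - 1 = 96, not a perfect square
y = 2: x² = 97·2² - 1 = 387, not a perfect square
y = 3: x² = 97·3² - 1 = 872, not a perfect square
...
y = 569: x² = 97·569² - 1 = 31404816 = 5604² ✓
Check: 5604² - 97·569² = 31404816 - 31404817 = -1 ✓

x = 5604, y = 569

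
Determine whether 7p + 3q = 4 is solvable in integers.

Step 1: Compute gcd(7, 3).
gcd(7, 3) = 1

Step 2: Check divisibility.
Does 1 divide 4? 4 = 1 x 4, so yes.

By the theorem on linear Diophantine equations, 7p + 3q = 4 has integer solutions if and only if gcd(7, 3) divides 4. Since 1 | 4, solutions exist.

Yes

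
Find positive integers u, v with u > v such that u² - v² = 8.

Factor: u² - v² = (u+v)(u-v) = 8.
We need two factors of 8 with the same parity.
Use u+v = 4 and u-v = 2 (product 4·2 = 8).
Adding: 2u = 6, so u = 3.
Subtracting: 2v = 2, so v = 1.
Check: 3² - 1² = 9 - 1 = 8 ✓

u = 3, v = 1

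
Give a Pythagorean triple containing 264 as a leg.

We need the other leg and hypotenuse such that 264² + x² = c².
Take x = 950, c = 986: 264² + 950² = 69696 + 902500 = 972196 = 986² ✓
Triple: (950, 264, 986)

(950, 264, 986)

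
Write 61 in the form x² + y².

We need to find integers x, y > 0 such that x² + y² = 61.
Trying x = 5: y² = 61 - 5² = 61 - 25 = 36
y = 6
Check: 5² + 6² = 25 + 36 = 61 ✓

61 = 5² + 6²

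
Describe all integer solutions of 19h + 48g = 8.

Step 1: Compute gcd(19, 48) = 1.
Since 1 divides 8, solutions exist.

Step 2: Find a particular solution using extended Euclidean algorithm.
We get h₀ = -40, g₀ = 16.
Check: 19*-40 + 48*16 = 8 = 8 ✓

Step 3: Write the general solution.
h = -40 + (48/1)t = -40 + 48t
g = 16 - (19/1)t = 16 - 19t
for any integer t.

h = -40 + 48t, g = 16 - 19t for integer t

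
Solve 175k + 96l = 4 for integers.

Step 1: Check solvability.
gcd(175, 96) = 1
Since 1 divides 4, solutions exist.

Step 2: Apply extended Euclidean algorithm to find gcd.
We find integers such that 175*x0 + 96*y0 = 1

Step 3: Scale the particular solution.
Multiply by 4/1 = 4:
k = -68, l = 124

Step 4: Verify.
175*(-68) + 96*(124) = 4 = 4 ✓

k = -68, l = 124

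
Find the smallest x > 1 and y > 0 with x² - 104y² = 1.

We seek the smallest positive integers (x, y) with x² - 104y² = 1, i.e., x² = 104y² + 1.
Try successive y values:
y = 1: x² = 104·1² + 1 = 105, not a perfect square
y = 2: x² = 104·2² + 1 = 417, not a perfect square
y = 3: x² = 104·3² + 1 = 937, not a perfect square
... continuing the search (or via continued fractions) ...
y = 5: x² = 104·5² + 1 = 2601, x = 51 ✓

Verify: 51² - 104·5² = 2601 - 2600 = 1 ✓

x = 51, y = 5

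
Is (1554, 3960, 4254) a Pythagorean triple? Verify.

Compute a² + b² = 1554² + 3960² = 2414916 + 15681600 = 18096516
Compute c² = 4254² = 18096516
Since 18096516 = 18096516, confirmed.

Yes, it is a Pythagorean triple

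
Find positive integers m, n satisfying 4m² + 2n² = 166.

Try small values of m and check whether (166 - 4m²)/2 is a perfect square.
m = 1: 4·1² = 4, so 2n² = 166 - 4 = 162, giving n² = 81, n = 9.
Check: 4·1² + 2·9² = 4 + 162 = 166 ✓

m = 1, n = 9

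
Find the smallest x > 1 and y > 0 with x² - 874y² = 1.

We seek the smallest positive integers (x, y) with x² - 874y² = 1, i.e., x² = 874y² + 1.
Try successive y values:
y = 1: x² = 874·1² + 1 = 875, not a perfect square
y = 2: x² = 874·2² + 1 = 3497, not a perfect square
y = 3: x² = 874·3² + 1 = 7867, not a perfect square
... continuing the search (or via continued fractions) ...
y = 126: x² = 874·126² + 1 = 13875625, x = 3725 ✓

Verify: 3725² - 874·126² = 13875625 - 13875624 = 1 ✓

x = 3725, y = 126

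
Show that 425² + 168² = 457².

Compute a² + b²:
425² + 168² = 180625 + 28224 = 208849
Compute c²:
457² = 208849
Since 208849 = 208849, it is a Pythagorean triple.

Yes, it is a Pythagorean triple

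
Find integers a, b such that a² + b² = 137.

We need to find integers a, b > 0 such that a² + b² = 137.
Trying a = 4: b² = 137 - 4² = 137 - 16 = 121
b = 11
Check: 4² + 11² = 16 + 121 = 137 ✓

137 = 4² + 11²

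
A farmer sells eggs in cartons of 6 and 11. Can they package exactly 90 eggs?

We need non-negative a, b with 6a + 11b = 90.
gcd(6, 11) = 1 divides 90.
Try a = 4: 11b = 90 - 24 = 66, so b = 6.
One way: 4 cartons of 6 and 6 cartons of 11.

Yes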